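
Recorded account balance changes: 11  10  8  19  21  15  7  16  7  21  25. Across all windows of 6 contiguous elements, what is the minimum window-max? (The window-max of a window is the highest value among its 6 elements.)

11 10 8 19 21 15 → max 21
10 8 19 21 15 7 → max 21
8 19 21 15 7 16 → max 21
19 21 15 7 16 7 → max 21
21 15 7 16 7 21 → max 21
15 7 16 7 21 25 → max 25
Minimum of these is 21.

21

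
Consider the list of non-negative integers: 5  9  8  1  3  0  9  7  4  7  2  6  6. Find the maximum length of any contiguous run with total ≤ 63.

12

Extend to the right; shrink from the left whenever the sum exceeds 63:
→ 5: sum 5, len 1
→ 9: sum 14, len 2
→ 8: sum 22, len 3
→ 1: sum 23, len 4
→ 3: sum 26, len 5
→ 0: sum 26, len 6
→ 9: sum 35, len 7
→ 7: sum 42, len 8
→ 4: sum 46, len 9
→ 7: sum 53, len 10
→ 2: sum 55, len 11
→ 6: sum 61, len 12
→ 6 (dropped 5): sum 62, len 12
Longest length seen: 12.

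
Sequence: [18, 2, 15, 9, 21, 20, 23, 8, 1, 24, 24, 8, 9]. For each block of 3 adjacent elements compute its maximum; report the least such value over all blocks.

15

Window maxs for each of the 11 positions:
18 2 15 → max 18
2 15 9 → max 15
15 9 21 → max 21
9 21 20 → max 21
21 20 23 → max 23
20 23 8 → max 23
23 8 1 → max 23
8 1 24 → max 24
1 24 24 → max 24
24 24 8 → max 24
24 8 9 → max 24
Least of these is 15.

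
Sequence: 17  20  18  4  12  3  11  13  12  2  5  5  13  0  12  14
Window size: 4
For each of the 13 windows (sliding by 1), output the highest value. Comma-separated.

(17, 20, 18, 4) → max 20
(20, 18, 4, 12) → max 20
(18, 4, 12, 3) → max 18
(4, 12, 3, 11) → max 12
(12, 3, 11, 13) → max 13
(3, 11, 13, 12) → max 13
(11, 13, 12, 2) → max 13
(13, 12, 2, 5) → max 13
(12, 2, 5, 5) → max 12
(2, 5, 5, 13) → max 13
(5, 5, 13, 0) → max 13
(5, 13, 0, 12) → max 13
(13, 0, 12, 14) → max 14

20, 20, 18, 12, 13, 13, 13, 13, 12, 13, 13, 13, 14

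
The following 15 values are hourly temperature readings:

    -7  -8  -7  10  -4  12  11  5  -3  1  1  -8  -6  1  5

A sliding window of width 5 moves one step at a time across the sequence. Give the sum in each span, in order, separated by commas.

-7 -8 -7 10 -4 → sum -16
-8 -7 10 -4 12 → sum 3
-7 10 -4 12 11 → sum 22
10 -4 12 11 5 → sum 34
-4 12 11 5 -3 → sum 21
12 11 5 -3 1 → sum 26
11 5 -3 1 1 → sum 15
5 -3 1 1 -8 → sum -4
-3 1 1 -8 -6 → sum -15
1 1 -8 -6 1 → sum -11
1 -8 -6 1 5 → sum -7

-16, 3, 22, 34, 21, 26, 15, -4, -15, -11, -7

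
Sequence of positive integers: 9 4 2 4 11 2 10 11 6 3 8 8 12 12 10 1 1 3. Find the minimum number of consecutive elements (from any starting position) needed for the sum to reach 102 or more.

add 9: running sum 9 < 102
add 4: running sum 13 < 102
add 2: running sum 15 < 102
add 4: running sum 19 < 102
add 11: running sum 30 < 102
add 2: running sum 32 < 102
add 10: running sum 42 < 102
add 11: running sum 53 < 102
add 6: running sum 59 < 102
add 3: running sum 62 < 102
add 8: running sum 70 < 102
add 8: running sum 78 < 102
add 12: running sum 90 < 102
end 13: [9, 4, 2, 4, 11, 2, 10, 11, 6, 3, 8, 8, 12, 12] sum 102, len 14
end 14: [4, 2, 4, 11, 2, 10, 11, 6, 3, 8, 8, 12, 12, 10] sum 103, len 14
end 15: [4, 2, 4, 11, 2, 10, 11, 6, 3, 8, 8, 12, 12, 10, 1] sum 104, len 15
end 16: [4, 2, 4, 11, 2, 10, 11, 6, 3, 8, 8, 12, 12, 10, 1, 1] sum 105, len 16
end 17: [4, 11, 2, 10, 11, 6, 3, 8, 8, 12, 12, 10, 1, 1, 3] sum 102, len 15
Shortest qualifying length: 14.

14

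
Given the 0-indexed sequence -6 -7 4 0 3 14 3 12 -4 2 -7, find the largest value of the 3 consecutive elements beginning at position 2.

4

Elements at indices 2..4: 4, 0, 3
max(4, 0, 3) = 4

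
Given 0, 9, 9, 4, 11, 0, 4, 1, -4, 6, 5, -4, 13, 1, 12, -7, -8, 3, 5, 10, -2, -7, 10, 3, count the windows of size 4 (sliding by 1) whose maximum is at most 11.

[0, 9, 9, 4] → max 9  ≤ 11 ✓
[9, 9, 4, 11] → max 11  ≤ 11 ✓
[9, 4, 11, 0] → max 11  ≤ 11 ✓
[4, 11, 0, 4] → max 11  ≤ 11 ✓
[11, 0, 4, 1] → max 11  ≤ 11 ✓
[0, 4, 1, -4] → max 4  ≤ 11 ✓
[4, 1, -4, 6] → max 6  ≤ 11 ✓
[1, -4, 6, 5] → max 6  ≤ 11 ✓
[-4, 6, 5, -4] → max 6  ≤ 11 ✓
[6, 5, -4, 13] → max 13
[5, -4, 13, 1] → max 13
[-4, 13, 1, 12] → max 13
[13, 1, 12, -7] → max 13
[1, 12, -7, -8] → max 12
[12, -7, -8, 3] → max 12
[-7, -8, 3, 5] → max 5  ≤ 11 ✓
[-8, 3, 5, 10] → max 10  ≤ 11 ✓
[3, 5, 10, -2] → max 10  ≤ 11 ✓
[5, 10, -2, -7] → max 10  ≤ 11 ✓
[10, -2, -7, 10] → max 10  ≤ 11 ✓
[-2, -7, 10, 3] → max 10  ≤ 11 ✓
15 windows satisfy the condition.

15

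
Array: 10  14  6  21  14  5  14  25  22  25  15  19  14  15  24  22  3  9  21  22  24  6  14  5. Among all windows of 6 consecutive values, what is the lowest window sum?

10 14 6 21 14 5 → sum 70
14 6 21 14 5 14 → sum 74
6 21 14 5 14 25 → sum 85
21 14 5 14 25 22 → sum 101
14 5 14 25 22 25 → sum 105
5 14 25 22 25 15 → sum 106
14 25 22 25 15 19 → sum 120
25 22 25 15 19 14 → sum 120
22 25 15 19 14 15 → sum 110
25 15 19 14 15 24 → sum 112
15 19 14 15 24 22 → sum 109
19 14 15 24 22 3 → sum 97
14 15 24 22 3 9 → sum 87
15 24 22 3 9 21 → sum 94
24 22 3 9 21 22 → sum 101
22 3 9 21 22 24 → sum 101
3 9 21 22 24 6 → sum 85
9 21 22 24 6 14 → sum 96
21 22 24 6 14 5 → sum 92
Lowest of these is 70.

70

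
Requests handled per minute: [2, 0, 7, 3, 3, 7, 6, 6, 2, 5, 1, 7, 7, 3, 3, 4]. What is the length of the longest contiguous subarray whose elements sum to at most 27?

6

add 2: [2] sum 2, len 1
add 0: [2, 0] sum 2, len 2
add 7: [2, 0, 7] sum 9, len 3
add 3: [2, 0, 7, 3] sum 12, len 4
add 3: [2, 0, 7, 3, 3] sum 15, len 5
add 7: [2, 0, 7, 3, 3, 7] sum 22, len 6
add 6: [0, 7, 3, 3, 7, 6] sum 26, len 6
add 6: [3, 3, 7, 6, 6] sum 25, len 5
add 2: [3, 3, 7, 6, 6, 2] sum 27, len 6
add 5: [7, 6, 6, 2, 5] sum 26, len 5
add 1: [7, 6, 6, 2, 5, 1] sum 27, len 6
add 7: [6, 6, 2, 5, 1, 7] sum 27, len 6
add 7: [2, 5, 1, 7, 7] sum 22, len 5
add 3: [2, 5, 1, 7, 7, 3] sum 25, len 6
add 3: [5, 1, 7, 7, 3, 3] sum 26, len 6
add 4: [1, 7, 7, 3, 3, 4] sum 25, len 6
Longest length seen: 6.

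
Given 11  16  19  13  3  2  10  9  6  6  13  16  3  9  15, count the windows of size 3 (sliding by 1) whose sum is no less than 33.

11 16 19 → sum 46  ≥ 33 ✓
16 19 13 → sum 48  ≥ 33 ✓
19 13 3 → sum 35  ≥ 33 ✓
13 3 2 → sum 18
3 2 10 → sum 15
2 10 9 → sum 21
10 9 6 → sum 25
9 6 6 → sum 21
6 6 13 → sum 25
6 13 16 → sum 35  ≥ 33 ✓
13 16 3 → sum 32
16 3 9 → sum 28
3 9 15 → sum 27
4 windows satisfy the condition.

4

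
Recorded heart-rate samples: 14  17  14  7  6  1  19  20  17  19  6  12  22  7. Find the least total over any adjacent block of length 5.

(14, 17, 14, 7, 6) → sum 58
(17, 14, 7, 6, 1) → sum 45
(14, 7, 6, 1, 19) → sum 47
(7, 6, 1, 19, 20) → sum 53
(6, 1, 19, 20, 17) → sum 63
(1, 19, 20, 17, 19) → sum 76
(19, 20, 17, 19, 6) → sum 81
(20, 17, 19, 6, 12) → sum 74
(17, 19, 6, 12, 22) → sum 76
(19, 6, 12, 22, 7) → sum 66
Least of these is 45.

45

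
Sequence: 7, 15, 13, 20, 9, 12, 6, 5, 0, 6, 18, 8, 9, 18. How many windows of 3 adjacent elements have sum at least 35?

6

[7, 15, 13] → sum 35  ≥ 35 ✓
[15, 13, 20] → sum 48  ≥ 35 ✓
[13, 20, 9] → sum 42  ≥ 35 ✓
[20, 9, 12] → sum 41  ≥ 35 ✓
[9, 12, 6] → sum 27
[12, 6, 5] → sum 23
[6, 5, 0] → sum 11
[5, 0, 6] → sum 11
[0, 6, 18] → sum 24
[6, 18, 8] → sum 32
[18, 8, 9] → sum 35  ≥ 35 ✓
[8, 9, 18] → sum 35  ≥ 35 ✓
6 windows satisfy the condition.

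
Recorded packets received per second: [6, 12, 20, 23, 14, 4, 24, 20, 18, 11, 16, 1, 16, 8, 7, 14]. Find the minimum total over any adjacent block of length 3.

Window sums for each of the 14 positions:
(6, 12, 20) → sum 38
(12, 20, 23) → sum 55
(20, 23, 14) → sum 57
(23, 14, 4) → sum 41
(14, 4, 24) → sum 42
(4, 24, 20) → sum 48
(24, 20, 18) → sum 62
(20, 18, 11) → sum 49
(18, 11, 16) → sum 45
(11, 16, 1) → sum 28
(16, 1, 16) → sum 33
(1, 16, 8) → sum 25
(16, 8, 7) → sum 31
(8, 7, 14) → sum 29
Minimum of these is 25.

25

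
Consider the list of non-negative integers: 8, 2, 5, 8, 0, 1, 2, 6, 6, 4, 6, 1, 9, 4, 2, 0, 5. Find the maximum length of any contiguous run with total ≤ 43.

Extend to the right; shrink from the left whenever the sum exceeds 43:
→ 8: sum 8, len 1
→ 2: sum 10, len 2
→ 5: sum 15, len 3
→ 8: sum 23, len 4
→ 0: sum 23, len 5
→ 1: sum 24, len 6
→ 2: sum 26, len 7
→ 6: sum 32, len 8
→ 6: sum 38, len 9
→ 4: sum 42, len 10
→ 6 (dropped 8): sum 40, len 10
→ 1: sum 41, len 11
→ 9 (dropped 2, 5): sum 43, len 10
→ 4 (dropped 8): sum 39, len 10
→ 2: sum 41, len 11
→ 0: sum 41, len 12
→ 5 (dropped 0, 1, 2): sum 43, len 10
Longest length seen: 12.

12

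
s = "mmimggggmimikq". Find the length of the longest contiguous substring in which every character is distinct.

[m] len 1
[m] len 1
[m, i] len 2
[i, m] len 2
[i, m, g] len 3
[g] len 1
[g] len 1
[g] len 1
[g, m] len 2
[g, m, i] len 3
[i, m] len 2
[m, i] len 2
[m, i, k] len 3
[m, i, k, q] len 4
Longest all-distinct length: 4.

4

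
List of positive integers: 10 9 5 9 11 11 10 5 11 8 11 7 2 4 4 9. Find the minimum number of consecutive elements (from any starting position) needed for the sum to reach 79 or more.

add 10: running sum 10 < 79
add 9: running sum 19 < 79
add 5: running sum 24 < 79
add 9: running sum 33 < 79
add 11: running sum 44 < 79
add 11: running sum 55 < 79
add 10: running sum 65 < 79
add 5: running sum 70 < 79
add 11: shortest ending here [10, 9, 5, 9, 11, 11, 10, 5, 11] sum 81, len 9
add 8: shortest ending here [9, 5, 9, 11, 11, 10, 5, 11, 8] sum 79, len 9
add 11: shortest ending here [5, 9, 11, 11, 10, 5, 11, 8, 11] sum 81, len 9
add 7: shortest ending here [9, 11, 11, 10, 5, 11, 8, 11, 7] sum 83, len 9
add 2: shortest ending here [9, 11, 11, 10, 5, 11, 8, 11, 7, 2] sum 85, len 10
add 4: shortest ending here [11, 11, 10, 5, 11, 8, 11, 7, 2, 4] sum 80, len 10
add 4: shortest ending here [11, 11, 10, 5, 11, 8, 11, 7, 2, 4, 4] sum 84, len 11
add 9: shortest ending here [11, 10, 5, 11, 8, 11, 7, 2, 4, 4, 9] sum 82, len 11
Shortest qualifying length: 9.

9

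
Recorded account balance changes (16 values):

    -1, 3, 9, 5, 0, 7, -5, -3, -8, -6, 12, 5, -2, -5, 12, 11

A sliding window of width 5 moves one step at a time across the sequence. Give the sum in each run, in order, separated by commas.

[-1, 3, 9, 5, 0] → sum 16
[3, 9, 5, 0, 7] → sum 24
[9, 5, 0, 7, -5] → sum 16
[5, 0, 7, -5, -3] → sum 4
[0, 7, -5, -3, -8] → sum -9
[7, -5, -3, -8, -6] → sum -15
[-5, -3, -8, -6, 12] → sum -10
[-3, -8, -6, 12, 5] → sum 0
[-8, -6, 12, 5, -2] → sum 1
[-6, 12, 5, -2, -5] → sum 4
[12, 5, -2, -5, 12] → sum 22
[5, -2, -5, 12, 11] → sum 21

16, 24, 16, 4, -9, -15, -10, 0, 1, 4, 22, 21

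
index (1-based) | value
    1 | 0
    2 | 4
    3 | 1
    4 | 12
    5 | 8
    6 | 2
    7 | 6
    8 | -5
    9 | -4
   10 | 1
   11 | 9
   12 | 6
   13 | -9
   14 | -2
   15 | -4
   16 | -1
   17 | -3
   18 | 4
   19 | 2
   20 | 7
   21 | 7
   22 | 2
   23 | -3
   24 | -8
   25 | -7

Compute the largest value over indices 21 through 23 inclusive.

7

Elements at indices 21..23: 7, 2, -3
max(7, 2, -3) = 7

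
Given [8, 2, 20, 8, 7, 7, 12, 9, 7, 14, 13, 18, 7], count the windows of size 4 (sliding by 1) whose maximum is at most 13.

(8, 2, 20, 8) → max 20
(2, 20, 8, 7) → max 20
(20, 8, 7, 7) → max 20
(8, 7, 7, 12) → max 12  ≤ 13 ✓
(7, 7, 12, 9) → max 12  ≤ 13 ✓
(7, 12, 9, 7) → max 12  ≤ 13 ✓
(12, 9, 7, 14) → max 14
(9, 7, 14, 13) → max 14
(7, 14, 13, 18) → max 18
(14, 13, 18, 7) → max 18
3 windows satisfy the condition.

3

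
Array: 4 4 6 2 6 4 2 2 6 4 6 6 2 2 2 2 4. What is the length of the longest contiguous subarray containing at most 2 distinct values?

6

Extend right; when distinct count exceeds 2, shrink from the left:
[4] 1 distinct, len 1
[4, 4] 1 distinct, len 2
[4, 4, 6] 2 distinct, len 3
[6, 2] 2 distinct, len 2
[6, 2, 6] 2 distinct, len 3
[6, 4] 2 distinct, len 2
[4, 2] 2 distinct, len 2
[4, 2, 2] 2 distinct, len 3
[2, 2, 6] 2 distinct, len 3
[6, 4] 2 distinct, len 2
[6, 4, 6] 2 distinct, len 3
[6, 4, 6, 6] 2 distinct, len 4
[6, 6, 2] 2 distinct, len 3
[6, 6, 2, 2] 2 distinct, len 4
[6, 6, 2, 2, 2] 2 distinct, len 5
[6, 6, 2, 2, 2, 2] 2 distinct, len 6
[2, 2, 2, 2, 4] 2 distinct, len 5
Longest length with ≤2 distinct: 6.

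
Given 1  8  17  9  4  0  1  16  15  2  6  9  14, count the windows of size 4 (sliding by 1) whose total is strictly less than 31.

3

1 8 17 9 → sum 35
8 17 9 4 → sum 38
17 9 4 0 → sum 30  < 31 ✓
9 4 0 1 → sum 14  < 31 ✓
4 0 1 16 → sum 21  < 31 ✓
0 1 16 15 → sum 32
1 16 15 2 → sum 34
16 15 2 6 → sum 39
15 2 6 9 → sum 32
2 6 9 14 → sum 31
3 windows satisfy the condition.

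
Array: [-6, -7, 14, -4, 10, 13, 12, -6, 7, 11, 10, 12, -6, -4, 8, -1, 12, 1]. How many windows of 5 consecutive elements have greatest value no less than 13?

(-6, -7, 14, -4, 10) → max 14  ≥ 13 ✓
(-7, 14, -4, 10, 13) → max 14  ≥ 13 ✓
(14, -4, 10, 13, 12) → max 14  ≥ 13 ✓
(-4, 10, 13, 12, -6) → max 13  ≥ 13 ✓
(10, 13, 12, -6, 7) → max 13  ≥ 13 ✓
(13, 12, -6, 7, 11) → max 13  ≥ 13 ✓
(12, -6, 7, 11, 10) → max 12
(-6, 7, 11, 10, 12) → max 12
(7, 11, 10, 12, -6) → max 12
(11, 10, 12, -6, -4) → max 12
(10, 12, -6, -4, 8) → max 12
(12, -6, -4, 8, -1) → max 12
(-6, -4, 8, -1, 12) → max 12
(-4, 8, -1, 12, 1) → max 12
6 windows satisfy the condition.

6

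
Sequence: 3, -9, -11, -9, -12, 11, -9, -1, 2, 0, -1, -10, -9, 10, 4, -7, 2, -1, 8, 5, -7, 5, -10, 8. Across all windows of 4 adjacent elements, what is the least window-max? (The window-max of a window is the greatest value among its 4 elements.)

3 -9 -11 -9 → max 3
-9 -11 -9 -12 → max -9
-11 -9 -12 11 → max 11
-9 -12 11 -9 → max 11
-12 11 -9 -1 → max 11
11 -9 -1 2 → max 11
-9 -1 2 0 → max 2
-1 2 0 -1 → max 2
2 0 -1 -10 → max 2
0 -1 -10 -9 → max 0
-1 -10 -9 10 → max 10
-10 -9 10 4 → max 10
-9 10 4 -7 → max 10
10 4 -7 2 → max 10
4 -7 2 -1 → max 4
-7 2 -1 8 → max 8
2 -1 8 5 → max 8
-1 8 5 -7 → max 8
8 5 -7 5 → max 8
5 -7 5 -10 → max 5
-7 5 -10 8 → max 8
Least of these is -9.

-9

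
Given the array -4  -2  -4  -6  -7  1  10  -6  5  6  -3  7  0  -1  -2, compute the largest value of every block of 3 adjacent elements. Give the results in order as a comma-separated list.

[-4, -2, -4] → max -2
[-2, -4, -6] → max -2
[-4, -6, -7] → max -4
[-6, -7, 1] → max 1
[-7, 1, 10] → max 10
[1, 10, -6] → max 10
[10, -6, 5] → max 10
[-6, 5, 6] → max 6
[5, 6, -3] → max 6
[6, -3, 7] → max 7
[-3, 7, 0] → max 7
[7, 0, -1] → max 7
[0, -1, -2] → max 0

-2, -2, -4, 1, 10, 10, 10, 6, 6, 7, 7, 7, 0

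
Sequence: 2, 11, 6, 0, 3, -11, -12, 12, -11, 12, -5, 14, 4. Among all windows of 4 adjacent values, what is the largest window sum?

25

(2, 11, 6, 0) → sum 19
(11, 6, 0, 3) → sum 20
(6, 0, 3, -11) → sum -2
(0, 3, -11, -12) → sum -20
(3, -11, -12, 12) → sum -8
(-11, -12, 12, -11) → sum -22
(-12, 12, -11, 12) → sum 1
(12, -11, 12, -5) → sum 8
(-11, 12, -5, 14) → sum 10
(12, -5, 14, 4) → sum 25
Largest of these is 25.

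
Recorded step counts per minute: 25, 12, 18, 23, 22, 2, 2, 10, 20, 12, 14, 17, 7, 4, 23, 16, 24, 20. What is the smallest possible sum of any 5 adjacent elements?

(25, 12, 18, 23, 22) → sum 100
(12, 18, 23, 22, 2) → sum 77
(18, 23, 22, 2, 2) → sum 67
(23, 22, 2, 2, 10) → sum 59
(22, 2, 2, 10, 20) → sum 56
(2, 2, 10, 20, 12) → sum 46
(2, 10, 20, 12, 14) → sum 58
(10, 20, 12, 14, 17) → sum 73
(20, 12, 14, 17, 7) → sum 70
(12, 14, 17, 7, 4) → sum 54
(14, 17, 7, 4, 23) → sum 65
(17, 7, 4, 23, 16) → sum 67
(7, 4, 23, 16, 24) → sum 74
(4, 23, 16, 24, 20) → sum 87
Smallest of these is 46.

46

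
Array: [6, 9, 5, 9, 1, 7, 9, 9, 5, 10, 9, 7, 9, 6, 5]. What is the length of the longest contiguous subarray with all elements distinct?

add 6: [6] len 1
add 9: [6, 9] len 2
add 5: [6, 9, 5] len 3
add 9 (repeat 9, move left end past it): [5, 9] len 2
add 1: [5, 9, 1] len 3
add 7: [5, 9, 1, 7] len 4
add 9 (repeat 9, move left end past it): [1, 7, 9] len 3
add 9 (repeat 9, move left end past it): [9] len 1
add 5: [9, 5] len 2
add 10: [9, 5, 10] len 3
add 9 (repeat 9, move left end past it): [5, 10, 9] len 3
add 7: [5, 10, 9, 7] len 4
add 9 (repeat 9, move left end past it): [7, 9] len 2
add 6: [7, 9, 6] len 3
add 5: [7, 9, 6, 5] len 4
Longest all-distinct length: 4.

4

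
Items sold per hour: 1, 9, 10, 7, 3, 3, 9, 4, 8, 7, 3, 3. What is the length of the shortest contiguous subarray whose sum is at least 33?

6

Extend right; whenever the sum reaches 33, record the length and shrink from the left:
add 1: running sum 1 < 33
add 9: running sum 10 < 33
add 10: running sum 20 < 33
add 7: running sum 27 < 33
add 3: running sum 30 < 33
add 3: shortest ending here [1, 9, 10, 7, 3, 3] sum 33, len 6
add 9: shortest ending here [9, 10, 7, 3, 3, 9] sum 41, len 6
add 4: shortest ending here [10, 7, 3, 3, 9, 4] sum 36, len 6
add 8: shortest ending here [7, 3, 3, 9, 4, 8] sum 34, len 6
add 7: shortest ending here [3, 3, 9, 4, 8, 7] sum 34, len 6
add 3: shortest ending here [3, 9, 4, 8, 7, 3] sum 34, len 6
add 3: shortest ending here [9, 4, 8, 7, 3, 3] sum 34, len 6
Shortest qualifying length: 6.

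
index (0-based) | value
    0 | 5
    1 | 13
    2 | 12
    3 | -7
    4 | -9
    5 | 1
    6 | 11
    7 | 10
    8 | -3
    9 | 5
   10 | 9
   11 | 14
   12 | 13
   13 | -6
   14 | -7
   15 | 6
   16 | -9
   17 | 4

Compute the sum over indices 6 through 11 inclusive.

Elements at indices 6..11: 11, 10, -3, 5, 9, 14
sum(11, 10, -3, 5, 9, 14) = 46

46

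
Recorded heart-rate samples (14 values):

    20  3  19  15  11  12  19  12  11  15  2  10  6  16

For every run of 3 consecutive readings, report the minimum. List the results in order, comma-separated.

Sliding a size-3 window across the 14 values:
20 3 19 → min 3
3 19 15 → min 3
19 15 11 → min 11
15 11 12 → min 11
11 12 19 → min 11
12 19 12 → min 12
19 12 11 → min 11
12 11 15 → min 11
11 15 2 → min 2
15 2 10 → min 2
2 10 6 → min 2
10 6 16 → min 6

3, 3, 11, 11, 11, 12, 11, 11, 2, 2, 2, 6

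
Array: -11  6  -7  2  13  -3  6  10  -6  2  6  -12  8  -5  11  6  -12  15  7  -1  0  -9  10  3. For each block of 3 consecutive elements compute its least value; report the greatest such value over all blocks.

(-11, 6, -7) → min -11
(6, -7, 2) → min -7
(-7, 2, 13) → min -7
(2, 13, -3) → min -3
(13, -3, 6) → min -3
(-3, 6, 10) → min -3
(6, 10, -6) → min -6
(10, -6, 2) → min -6
(-6, 2, 6) → min -6
(2, 6, -12) → min -12
(6, -12, 8) → min -12
(-12, 8, -5) → min -12
(8, -5, 11) → min -5
(-5, 11, 6) → min -5
(11, 6, -12) → min -12
(6, -12, 15) → min -12
(-12, 15, 7) → min -12
(15, 7, -1) → min -1
(7, -1, 0) → min -1
(-1, 0, -9) → min -9
(0, -9, 10) → min -9
(-9, 10, 3) → min -9
Greatest of these is -1.

-1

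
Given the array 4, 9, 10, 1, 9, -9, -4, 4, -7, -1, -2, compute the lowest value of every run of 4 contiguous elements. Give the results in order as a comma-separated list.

1, 1, -9, -9, -9, -9, -7, -7

[4, 9, 10, 1] → min 1
[9, 10, 1, 9] → min 1
[10, 1, 9, -9] → min -9
[1, 9, -9, -4] → min -9
[9, -9, -4, 4] → min -9
[-9, -4, 4, -7] → min -9
[-4, 4, -7, -1] → min -7
[4, -7, -1, -2] → min -7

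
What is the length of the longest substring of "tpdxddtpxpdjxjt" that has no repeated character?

4

[t] len 1
[t, p] len 2
[t, p, d] len 3
[t, p, d, x] len 4
[x, d] len 2
[d] len 1
[d, t] len 2
[d, t, p] len 3
[d, t, p, x] len 4
[x, p] len 2
[x, p, d] len 3
[x, p, d, j] len 4
[p, d, j, x] len 4
[x, j] len 2
[x, j, t] len 3
Longest all-distinct length: 4.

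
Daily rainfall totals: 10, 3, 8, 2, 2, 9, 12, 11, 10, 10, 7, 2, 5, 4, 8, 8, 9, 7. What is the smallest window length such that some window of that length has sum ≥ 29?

3

Extend right; whenever the sum reaches 29, record the length and shrink from the left:
add 10: running sum 10 < 29
add 3: running sum 13 < 29
add 8: running sum 21 < 29
add 2: running sum 23 < 29
add 2: running sum 25 < 29
add 9: shortest ending here [10, 3, 8, 2, 2, 9] sum 34, len 6
add 12: shortest ending here [8, 2, 2, 9, 12] sum 33, len 5
add 11: shortest ending here [9, 12, 11] sum 32, len 3
add 10: shortest ending here [12, 11, 10] sum 33, len 3
add 10: shortest ending here [11, 10, 10] sum 31, len 3
add 7: shortest ending here [11, 10, 10, 7] sum 38, len 4
add 2: shortest ending here [10, 10, 7, 2] sum 29, len 4
add 5: shortest ending here [10, 10, 7, 2, 5] sum 34, len 5
add 4: shortest ending here [10, 10, 7, 2, 5, 4] sum 38, len 6
add 8: shortest ending here [10, 7, 2, 5, 4, 8] sum 36, len 6
add 8: shortest ending here [7, 2, 5, 4, 8, 8] sum 34, len 6
add 9: shortest ending here [4, 8, 8, 9] sum 29, len 4
add 7: shortest ending here [8, 8, 9, 7] sum 32, len 4
Shortest qualifying length: 3.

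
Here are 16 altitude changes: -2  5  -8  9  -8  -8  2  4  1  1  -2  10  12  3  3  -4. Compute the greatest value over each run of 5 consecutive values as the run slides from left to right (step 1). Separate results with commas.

9, 9, 9, 9, 4, 4, 4, 10, 12, 12, 12, 12

-2 5 -8 9 -8 → max 9
5 -8 9 -8 -8 → max 9
-8 9 -8 -8 2 → max 9
9 -8 -8 2 4 → max 9
-8 -8 2 4 1 → max 4
-8 2 4 1 1 → max 4
2 4 1 1 -2 → max 4
4 1 1 -2 10 → max 10
1 1 -2 10 12 → max 12
1 -2 10 12 3 → max 12
-2 10 12 3 3 → max 12
10 12 3 3 -4 → max 12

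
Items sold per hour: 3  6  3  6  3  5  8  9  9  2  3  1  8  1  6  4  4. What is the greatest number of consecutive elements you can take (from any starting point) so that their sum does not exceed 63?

Extend to the right; shrink from the left whenever the sum exceeds 63:
→ 3: sum 3, len 1
→ 6: sum 9, len 2
→ 3: sum 12, len 3
→ 6: sum 18, len 4
→ 3: sum 21, len 5
→ 5: sum 26, len 6
→ 8: sum 34, len 7
→ 9: sum 43, len 8
→ 9: sum 52, len 9
→ 2: sum 54, len 10
→ 3: sum 57, len 11
→ 1: sum 58, len 12
→ 8 (dropped 3): sum 63, len 12
→ 1 (dropped 6): sum 58, len 12
→ 6 (dropped 3): sum 61, len 12
→ 4 (dropped 6): sum 59, len 12
→ 4: sum 63, len 13
Longest length seen: 13.

13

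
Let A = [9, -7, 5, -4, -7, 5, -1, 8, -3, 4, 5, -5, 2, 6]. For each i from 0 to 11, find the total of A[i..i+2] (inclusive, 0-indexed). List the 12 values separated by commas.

7, -6, -6, -6, -3, 12, 4, 9, 6, 4, 2, 3

(9, -7, 5) → sum 7
(-7, 5, -4) → sum -6
(5, -4, -7) → sum -6
(-4, -7, 5) → sum -6
(-7, 5, -1) → sum -3
(5, -1, 8) → sum 12
(-1, 8, -3) → sum 4
(8, -3, 4) → sum 9
(-3, 4, 5) → sum 6
(4, 5, -5) → sum 4
(5, -5, 2) → sum 2
(-5, 2, 6) → sum 3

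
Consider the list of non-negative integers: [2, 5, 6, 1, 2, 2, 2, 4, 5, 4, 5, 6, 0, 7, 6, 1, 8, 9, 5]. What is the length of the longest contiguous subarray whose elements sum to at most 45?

13

→ 2: sum 2, len 1
→ 5: sum 7, len 2
→ 6: sum 13, len 3
→ 1: sum 14, len 4
→ 2: sum 16, len 5
→ 2: sum 18, len 6
→ 2: sum 20, len 7
→ 4: sum 24, len 8
→ 5: sum 29, len 9
→ 4: sum 33, len 10
→ 5: sum 38, len 11
→ 6: sum 44, len 12
→ 0: sum 44, len 13
→ 7 (dropped 2, 5): sum 44, len 12
→ 6 (dropped 6): sum 44, len 12
→ 1: sum 45, len 13
→ 8 (dropped 1, 2, 2, 2, 4): sum 42, len 9
→ 9 (dropped 5, 4): sum 42, len 8
→ 5 (dropped 5): sum 42, len 8
Longest length seen: 13.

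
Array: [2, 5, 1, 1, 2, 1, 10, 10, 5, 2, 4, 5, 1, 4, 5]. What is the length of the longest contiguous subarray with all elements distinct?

4

[2] len 1
[2, 5] len 2
[2, 5, 1] len 3
[1] len 1
[1, 2] len 2
[2, 1] len 2
[2, 1, 10] len 3
[10] len 1
[10, 5] len 2
[10, 5, 2] len 3
[10, 5, 2, 4] len 4
[2, 4, 5] len 3
[2, 4, 5, 1] len 4
[5, 1, 4] len 3
[1, 4, 5] len 3
Longest all-distinct length: 4.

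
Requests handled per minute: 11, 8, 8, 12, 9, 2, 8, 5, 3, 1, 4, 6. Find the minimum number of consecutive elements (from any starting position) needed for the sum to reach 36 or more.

4

add 11: running sum 11 < 36
add 8: running sum 19 < 36
add 8: running sum 27 < 36
end 3: [11, 8, 8, 12] sum 39, len 4
end 4: [8, 8, 12, 9] sum 37, len 4
end 5: [8, 8, 12, 9, 2] sum 39, len 5
end 6: [8, 12, 9, 2, 8] sum 39, len 5
end 7: [12, 9, 2, 8, 5] sum 36, len 5
end 8: [12, 9, 2, 8, 5, 3] sum 39, len 6
end 9: [12, 9, 2, 8, 5, 3, 1] sum 40, len 7
end 10: [12, 9, 2, 8, 5, 3, 1, 4] sum 44, len 8
end 11: [9, 2, 8, 5, 3, 1, 4, 6] sum 38, len 8
Shortest qualifying length: 4.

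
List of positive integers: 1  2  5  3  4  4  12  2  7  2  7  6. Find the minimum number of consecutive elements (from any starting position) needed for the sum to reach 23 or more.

4

add 1: running sum 1 < 23
add 2: running sum 3 < 23
add 5: running sum 8 < 23
add 3: running sum 11 < 23
add 4: running sum 15 < 23
add 4: running sum 19 < 23
end 6: [3, 4, 4, 12] sum 23, len 4
end 7: [3, 4, 4, 12, 2] sum 25, len 5
end 8: [4, 12, 2, 7] sum 25, len 4
end 9: [12, 2, 7, 2] sum 23, len 4
end 10: [12, 2, 7, 2, 7] sum 30, len 5
end 11: [2, 7, 2, 7, 6] sum 24, len 5
Shortest qualifying length: 4.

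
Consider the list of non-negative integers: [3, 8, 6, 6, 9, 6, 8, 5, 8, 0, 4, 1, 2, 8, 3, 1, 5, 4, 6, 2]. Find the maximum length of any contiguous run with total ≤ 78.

17

Extend to the right; shrink from the left whenever the sum exceeds 78:
[3] sum 3 len 1
[3, 8] sum 11 len 2
[3, 8, 6] sum 17 len 3
[3, 8, 6, 6] sum 23 len 4
[3, 8, 6, 6, 9] sum 32 len 5
[3, 8, 6, 6, 9, 6] sum 38 len 6
[3, 8, 6, 6, 9, 6, 8] sum 46 len 7
[3, 8, 6, 6, 9, 6, 8, 5] sum 51 len 8
[3, 8, 6, 6, 9, 6, 8, 5, 8] sum 59 len 9
[3, 8, 6, 6, 9, 6, 8, 5, 8, 0] sum 59 len 10
[3, 8, 6, 6, 9, 6, 8, 5, 8, 0, 4] sum 63 len 11
[3, 8, 6, 6, 9, 6, 8, 5, 8, 0, 4, 1] sum 64 len 12
[3, 8, 6, 6, 9, 6, 8, 5, 8, 0, 4, 1, 2] sum 66 len 13
[3, 8, 6, 6, 9, 6, 8, 5, 8, 0, 4, 1, 2, 8] sum 74 len 14
[3, 8, 6, 6, 9, 6, 8, 5, 8, 0, 4, 1, 2, 8, 3] sum 77 len 15
[3, 8, 6, 6, 9, 6, 8, 5, 8, 0, 4, 1, 2, 8, 3, 1] sum 78 len 16
[6, 6, 9, 6, 8, 5, 8, 0, 4, 1, 2, 8, 3, 1, 5] sum 72 len 15
[6, 6, 9, 6, 8, 5, 8, 0, 4, 1, 2, 8, 3, 1, 5, 4] sum 76 len 16
[6, 9, 6, 8, 5, 8, 0, 4, 1, 2, 8, 3, 1, 5, 4, 6] sum 76 len 16
[6, 9, 6, 8, 5, 8, 0, 4, 1, 2, 8, 3, 1, 5, 4, 6, 2] sum 78 len 17
Longest length seen: 17.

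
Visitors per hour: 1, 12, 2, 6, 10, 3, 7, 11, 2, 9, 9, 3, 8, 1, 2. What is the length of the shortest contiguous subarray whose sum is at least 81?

add 1: running sum 1 < 81
add 12: running sum 13 < 81
add 2: running sum 15 < 81
add 6: running sum 21 < 81
add 10: running sum 31 < 81
add 3: running sum 34 < 81
add 7: running sum 41 < 81
add 11: running sum 52 < 81
add 2: running sum 54 < 81
add 9: running sum 63 < 81
add 9: running sum 72 < 81
add 3: running sum 75 < 81
end 12: [12, 2, 6, 10, 3, 7, 11, 2, 9, 9, 3, 8] sum 82, len 12
end 13: [12, 2, 6, 10, 3, 7, 11, 2, 9, 9, 3, 8, 1] sum 83, len 13
end 14: [12, 2, 6, 10, 3, 7, 11, 2, 9, 9, 3, 8, 1, 2] sum 85, len 14
Shortest qualifying length: 12.

12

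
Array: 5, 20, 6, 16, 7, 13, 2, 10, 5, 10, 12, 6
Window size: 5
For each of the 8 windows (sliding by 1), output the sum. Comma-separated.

[5, 20, 6, 16, 7] → sum 54
[20, 6, 16, 7, 13] → sum 62
[6, 16, 7, 13, 2] → sum 44
[16, 7, 13, 2, 10] → sum 48
[7, 13, 2, 10, 5] → sum 37
[13, 2, 10, 5, 10] → sum 40
[2, 10, 5, 10, 12] → sum 39
[10, 5, 10, 12, 6] → sum 43

54, 62, 44, 48, 37, 40, 39, 43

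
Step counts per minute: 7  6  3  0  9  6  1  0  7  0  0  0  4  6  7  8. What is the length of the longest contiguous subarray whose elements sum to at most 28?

10

add 7: [7] sum 7, len 1
add 6: [7, 6] sum 13, len 2
add 3: [7, 6, 3] sum 16, len 3
add 0: [7, 6, 3, 0] sum 16, len 4
add 9: [7, 6, 3, 0, 9] sum 25, len 5
add 6: [6, 3, 0, 9, 6] sum 24, len 5
add 1: [6, 3, 0, 9, 6, 1] sum 25, len 6
add 0: [6, 3, 0, 9, 6, 1, 0] sum 25, len 7
add 7: [3, 0, 9, 6, 1, 0, 7] sum 26, len 7
add 0: [3, 0, 9, 6, 1, 0, 7, 0] sum 26, len 8
add 0: [3, 0, 9, 6, 1, 0, 7, 0, 0] sum 26, len 9
add 0: [3, 0, 9, 6, 1, 0, 7, 0, 0, 0] sum 26, len 10
add 4: [0, 9, 6, 1, 0, 7, 0, 0, 0, 4] sum 27, len 10
add 6: [6, 1, 0, 7, 0, 0, 0, 4, 6] sum 24, len 9
add 7: [1, 0, 7, 0, 0, 0, 4, 6, 7] sum 25, len 9
add 8: [0, 0, 0, 4, 6, 7, 8] sum 25, len 7
Longest length seen: 10.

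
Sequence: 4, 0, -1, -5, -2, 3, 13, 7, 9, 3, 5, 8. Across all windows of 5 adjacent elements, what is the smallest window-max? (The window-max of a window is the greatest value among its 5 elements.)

(4, 0, -1, -5, -2) → max 4
(0, -1, -5, -2, 3) → max 3
(-1, -5, -2, 3, 13) → max 13
(-5, -2, 3, 13, 7) → max 13
(-2, 3, 13, 7, 9) → max 13
(3, 13, 7, 9, 3) → max 13
(13, 7, 9, 3, 5) → max 13
(7, 9, 3, 5, 8) → max 9
Smallest of these is 3.

3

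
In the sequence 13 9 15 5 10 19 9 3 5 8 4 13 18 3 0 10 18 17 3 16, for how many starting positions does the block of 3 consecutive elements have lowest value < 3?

3

13 9 15 → min 9
9 15 5 → min 5
15 5 10 → min 5
5 10 19 → min 5
10 19 9 → min 9
19 9 3 → min 3
9 3 5 → min 3
3 5 8 → min 3
5 8 4 → min 4
8 4 13 → min 4
4 13 18 → min 4
13 18 3 → min 3
18 3 0 → min 0  < 3 ✓
3 0 10 → min 0  < 3 ✓
0 10 18 → min 0  < 3 ✓
10 18 17 → min 10
18 17 3 → min 3
17 3 16 → min 3
3 windows satisfy the condition.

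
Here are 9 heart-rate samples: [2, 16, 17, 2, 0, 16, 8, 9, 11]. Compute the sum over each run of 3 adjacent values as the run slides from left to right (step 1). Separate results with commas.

2 16 17 → sum 35
16 17 2 → sum 35
17 2 0 → sum 19
2 0 16 → sum 18
0 16 8 → sum 24
16 8 9 → sum 33
8 9 11 → sum 28

35, 35, 19, 18, 24, 33, 28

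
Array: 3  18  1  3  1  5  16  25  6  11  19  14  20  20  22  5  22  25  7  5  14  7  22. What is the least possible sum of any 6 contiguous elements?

31

Window sums for each of the 18 positions:
3 18 1 3 1 5 → sum 31
18 1 3 1 5 16 → sum 44
1 3 1 5 16 25 → sum 51
3 1 5 16 25 6 → sum 56
1 5 16 25 6 11 → sum 64
5 16 25 6 11 19 → sum 82
16 25 6 11 19 14 → sum 91
25 6 11 19 14 20 → sum 95
6 11 19 14 20 20 → sum 90
11 19 14 20 20 22 → sum 106
19 14 20 20 22 5 → sum 100
14 20 20 22 5 22 → sum 103
20 20 22 5 22 25 → sum 114
20 22 5 22 25 7 → sum 101
22 5 22 25 7 5 → sum 86
5 22 25 7 5 14 → sum 78
22 25 7 5 14 7 → sum 80
25 7 5 14 7 22 → sum 80
Least of these is 31.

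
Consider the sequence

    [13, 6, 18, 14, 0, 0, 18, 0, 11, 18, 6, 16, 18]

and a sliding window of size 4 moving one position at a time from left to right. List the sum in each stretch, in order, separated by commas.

51, 38, 32, 32, 18, 29, 47, 35, 51, 58

13 6 18 14 → sum 51
6 18 14 0 → sum 38
18 14 0 0 → sum 32
14 0 0 18 → sum 32
0 0 18 0 → sum 18
0 18 0 11 → sum 29
18 0 11 18 → sum 47
0 11 18 6 → sum 35
11 18 6 16 → sum 51
18 6 16 18 → sum 58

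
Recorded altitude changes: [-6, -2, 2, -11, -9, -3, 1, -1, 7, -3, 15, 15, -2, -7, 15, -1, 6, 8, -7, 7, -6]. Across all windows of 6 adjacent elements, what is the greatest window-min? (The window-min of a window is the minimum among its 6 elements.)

-3

Each size-6 window and its min:
[-6, -2, 2, -11, -9, -3] → min -11
[-2, 2, -11, -9, -3, 1] → min -11
[2, -11, -9, -3, 1, -1] → min -11
[-11, -9, -3, 1, -1, 7] → min -11
[-9, -3, 1, -1, 7, -3] → min -9
[-3, 1, -1, 7, -3, 15] → min -3
[1, -1, 7, -3, 15, 15] → min -3
[-1, 7, -3, 15, 15, -2] → min -3
[7, -3, 15, 15, -2, -7] → min -7
[-3, 15, 15, -2, -7, 15] → min -7
[15, 15, -2, -7, 15, -1] → min -7
[15, -2, -7, 15, -1, 6] → min -7
[-2, -7, 15, -1, 6, 8] → min -7
[-7, 15, -1, 6, 8, -7] → min -7
[15, -1, 6, 8, -7, 7] → min -7
[-1, 6, 8, -7, 7, -6] → min -7
Greatest of these is -3.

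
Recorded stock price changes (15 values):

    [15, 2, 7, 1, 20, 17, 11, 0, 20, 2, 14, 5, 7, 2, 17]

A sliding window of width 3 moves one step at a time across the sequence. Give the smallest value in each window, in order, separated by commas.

2, 1, 1, 1, 11, 0, 0, 0, 2, 2, 5, 2, 2

Sliding a size-3 window across the 15 values:
15 2 7 → min 2
2 7 1 → min 1
7 1 20 → min 1
1 20 17 → min 1
20 17 11 → min 11
17 11 0 → min 0
11 0 20 → min 0
0 20 2 → min 0
20 2 14 → min 2
2 14 5 → min 2
14 5 7 → min 5
5 7 2 → min 2
7 2 17 → min 2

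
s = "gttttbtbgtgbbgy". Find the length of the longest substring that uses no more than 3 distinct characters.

add g: window [g] (1 distinct), len 1
add t: window [g, t] (2 distinct), len 2
add t: window [g, t, t] (2 distinct), len 3
add t: window [g, t, t, t] (2 distinct), len 4
add t: window [g, t, t, t, t] (2 distinct), len 5
add b: window [g, t, t, t, t, b] (3 distinct), len 6
add t: window [g, t, t, t, t, b, t] (3 distinct), len 7
add b: window [g, t, t, t, t, b, t, b] (3 distinct), len 8
add g: window [g, t, t, t, t, b, t, b, g] (3 distinct), len 9
add t: window [g, t, t, t, t, b, t, b, g, t] (3 distinct), len 10
add g: window [g, t, t, t, t, b, t, b, g, t, g] (3 distinct), len 11
add b: window [g, t, t, t, t, b, t, b, g, t, g, b] (3 distinct), len 12
add b: window [g, t, t, t, t, b, t, b, g, t, g, b, b] (3 distinct), len 13
add g: window [g, t, t, t, t, b, t, b, g, t, g, b, b, g] (3 distinct), len 14
add y: window [g, b, b, g, y] (3 distinct), len 5
Longest length with ≤3 distinct: 14.

14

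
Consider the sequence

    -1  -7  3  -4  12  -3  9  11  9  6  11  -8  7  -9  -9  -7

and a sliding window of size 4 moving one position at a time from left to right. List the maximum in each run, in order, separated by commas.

[-1, -7, 3, -4] → max 3
[-7, 3, -4, 12] → max 12
[3, -4, 12, -3] → max 12
[-4, 12, -3, 9] → max 12
[12, -3, 9, 11] → max 12
[-3, 9, 11, 9] → max 11
[9, 11, 9, 6] → max 11
[11, 9, 6, 11] → max 11
[9, 6, 11, -8] → max 11
[6, 11, -8, 7] → max 11
[11, -8, 7, -9] → max 11
[-8, 7, -9, -9] → max 7
[7, -9, -9, -7] → max 7

3, 12, 12, 12, 12, 11, 11, 11, 11, 11, 11, 7, 7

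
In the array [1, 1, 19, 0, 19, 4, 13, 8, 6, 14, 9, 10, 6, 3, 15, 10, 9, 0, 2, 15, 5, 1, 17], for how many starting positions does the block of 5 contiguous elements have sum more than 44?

6

1 1 19 0 19 → sum 40
1 19 0 19 4 → sum 43
19 0 19 4 13 → sum 55  > 44 ✓
0 19 4 13 8 → sum 44
19 4 13 8 6 → sum 50  > 44 ✓
4 13 8 6 14 → sum 45  > 44 ✓
13 8 6 14 9 → sum 50  > 44 ✓
8 6 14 9 10 → sum 47  > 44 ✓
6 14 9 10 6 → sum 45  > 44 ✓
14 9 10 6 3 → sum 42
9 10 6 3 15 → sum 43
10 6 3 15 10 → sum 44
6 3 15 10 9 → sum 43
3 15 10 9 0 → sum 37
15 10 9 0 2 → sum 36
10 9 0 2 15 → sum 36
9 0 2 15 5 → sum 31
0 2 15 5 1 → sum 23
2 15 5 1 17 → sum 40
6 windows satisfy the condition.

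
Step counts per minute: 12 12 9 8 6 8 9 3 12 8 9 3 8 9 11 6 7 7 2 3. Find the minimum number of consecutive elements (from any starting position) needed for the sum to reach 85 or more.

Extend right; whenever the sum reaches 85, record the length and shrink from the left:
add 12: running sum 12 < 85
add 12: running sum 24 < 85
add 9: running sum 33 < 85
add 8: running sum 41 < 85
add 6: running sum 47 < 85
add 8: running sum 55 < 85
add 9: running sum 64 < 85
add 3: running sum 67 < 85
add 12: running sum 79 < 85
end 9: [12, 12, 9, 8, 6, 8, 9, 3, 12, 8] sum 87, len 10
end 10: [12, 12, 9, 8, 6, 8, 9, 3, 12, 8, 9] sum 96, len 11
end 11: [12, 9, 8, 6, 8, 9, 3, 12, 8, 9, 3] sum 87, len 11
end 12: [12, 9, 8, 6, 8, 9, 3, 12, 8, 9, 3, 8] sum 95, len 12
end 13: [9, 8, 6, 8, 9, 3, 12, 8, 9, 3, 8, 9] sum 92, len 12
end 14: [6, 8, 9, 3, 12, 8, 9, 3, 8, 9, 11] sum 86, len 11
end 15: [8, 9, 3, 12, 8, 9, 3, 8, 9, 11, 6] sum 86, len 11
end 16: [9, 3, 12, 8, 9, 3, 8, 9, 11, 6, 7] sum 85, len 11
end 17: [9, 3, 12, 8, 9, 3, 8, 9, 11, 6, 7, 7] sum 92, len 12
end 18: [3, 12, 8, 9, 3, 8, 9, 11, 6, 7, 7, 2] sum 85, len 12
end 19: [12, 8, 9, 3, 8, 9, 11, 6, 7, 7, 2, 3] sum 85, len 12
Shortest qualifying length: 10.

10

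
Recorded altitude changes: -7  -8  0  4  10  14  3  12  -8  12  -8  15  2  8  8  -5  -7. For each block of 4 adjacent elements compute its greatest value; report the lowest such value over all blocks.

Window maxs for each of the 14 positions:
-7 -8 0 4 → max 4
-8 0 4 10 → max 10
0 4 10 14 → max 14
4 10 14 3 → max 14
10 14 3 12 → max 14
14 3 12 -8 → max 14
3 12 -8 12 → max 12
12 -8 12 -8 → max 12
-8 12 -8 15 → max 15
12 -8 15 2 → max 15
-8 15 2 8 → max 15
15 2 8 8 → max 15
2 8 8 -5 → max 8
8 8 -5 -7 → max 8
Lowest of these is 4.

4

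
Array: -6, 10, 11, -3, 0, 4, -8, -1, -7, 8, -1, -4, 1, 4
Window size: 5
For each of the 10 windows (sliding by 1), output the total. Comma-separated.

[-6, 10, 11, -3, 0] → sum 12
[10, 11, -3, 0, 4] → sum 22
[11, -3, 0, 4, -8] → sum 4
[-3, 0, 4, -8, -1] → sum -8
[0, 4, -8, -1, -7] → sum -12
[4, -8, -1, -7, 8] → sum -4
[-8, -1, -7, 8, -1] → sum -9
[-1, -7, 8, -1, -4] → sum -5
[-7, 8, -1, -4, 1] → sum -3
[8, -1, -4, 1, 4] → sum 8

12, 22, 4, -8, -12, -4, -9, -5, -3, 8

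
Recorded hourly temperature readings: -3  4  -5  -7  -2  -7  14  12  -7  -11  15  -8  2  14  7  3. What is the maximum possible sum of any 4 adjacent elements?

(-3, 4, -5, -7) → sum -11
(4, -5, -7, -2) → sum -10
(-5, -7, -2, -7) → sum -21
(-7, -2, -7, 14) → sum -2
(-2, -7, 14, 12) → sum 17
(-7, 14, 12, -7) → sum 12
(14, 12, -7, -11) → sum 8
(12, -7, -11, 15) → sum 9
(-7, -11, 15, -8) → sum -11
(-11, 15, -8, 2) → sum -2
(15, -8, 2, 14) → sum 23
(-8, 2, 14, 7) → sum 15
(2, 14, 7, 3) → sum 26
Maximum of these is 26.

26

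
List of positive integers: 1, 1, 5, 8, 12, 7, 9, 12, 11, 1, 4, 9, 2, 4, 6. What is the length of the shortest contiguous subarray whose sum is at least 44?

5

Extend right; whenever the sum reaches 44, record the length and shrink from the left:
add 1: running sum 1 < 44
add 1: running sum 2 < 44
add 5: running sum 7 < 44
add 8: running sum 15 < 44
add 12: running sum 27 < 44
add 7: running sum 34 < 44
add 9: running sum 43 < 44
end 7: [8, 12, 7, 9, 12] sum 48, len 5
end 8: [12, 7, 9, 12, 11] sum 51, len 5
end 9: [12, 7, 9, 12, 11, 1] sum 52, len 6
end 10: [7, 9, 12, 11, 1, 4] sum 44, len 6
end 11: [9, 12, 11, 1, 4, 9] sum 46, len 6
end 12: [9, 12, 11, 1, 4, 9, 2] sum 48, len 7
end 13: [9, 12, 11, 1, 4, 9, 2, 4] sum 52, len 8
end 14: [12, 11, 1, 4, 9, 2, 4, 6] sum 49, len 8
Shortest qualifying length: 5.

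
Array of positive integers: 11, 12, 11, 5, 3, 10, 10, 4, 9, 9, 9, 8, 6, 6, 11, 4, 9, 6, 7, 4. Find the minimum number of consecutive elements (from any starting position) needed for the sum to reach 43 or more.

6

Extend right; whenever the sum reaches 43, record the length and shrink from the left:
add 11: running sum 11 < 43
add 12: running sum 23 < 43
add 11: running sum 34 < 43
add 5: running sum 39 < 43
add 3: running sum 42 < 43
add 10: shortest ending here [11, 12, 11, 5, 3, 10] sum 52, len 6
add 10: shortest ending here [12, 11, 5, 3, 10, 10] sum 51, len 6
add 4: shortest ending here [11, 5, 3, 10, 10, 4] sum 43, len 6
add 9: shortest ending here [11, 5, 3, 10, 10, 4, 9] sum 52, len 7
add 9: shortest ending here [3, 10, 10, 4, 9, 9] sum 45, len 6
add 9: shortest ending here [10, 10, 4, 9, 9, 9] sum 51, len 6
add 8: shortest ending here [10, 4, 9, 9, 9, 8] sum 49, len 6
add 6: shortest ending here [4, 9, 9, 9, 8, 6] sum 45, len 6
add 6: shortest ending here [9, 9, 9, 8, 6, 6] sum 47, len 6
add 11: shortest ending here [9, 9, 8, 6, 6, 11] sum 49, len 6
add 4: shortest ending here [9, 8, 6, 6, 11, 4] sum 44, len 6
add 9: shortest ending here [8, 6, 6, 11, 4, 9] sum 44, len 6
add 6: shortest ending here [8, 6, 6, 11, 4, 9, 6] sum 50, len 7
add 7: shortest ending here [6, 11, 4, 9, 6, 7] sum 43, len 6
add 4: shortest ending here [6, 11, 4, 9, 6, 7, 4] sum 47, len 7
Shortest qualifying length: 6.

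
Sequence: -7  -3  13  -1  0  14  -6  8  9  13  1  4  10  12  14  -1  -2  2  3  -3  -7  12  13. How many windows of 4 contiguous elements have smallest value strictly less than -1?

13

-7 -3 13 -1 → min -7  < -1 ✓
-3 13 -1 0 → min -3  < -1 ✓
13 -1 0 14 → min -1
-1 0 14 -6 → min -6  < -1 ✓
0 14 -6 8 → min -6  < -1 ✓
14 -6 8 9 → min -6  < -1 ✓
-6 8 9 13 → min -6  < -1 ✓
8 9 13 1 → min 1
9 13 1 4 → min 1
13 1 4 10 → min 1
1 4 10 12 → min 1
4 10 12 14 → min 4
10 12 14 -1 → min -1
12 14 -1 -2 → min -2  < -1 ✓
14 -1 -2 2 → min -2  < -1 ✓
-1 -2 2 3 → min -2  < -1 ✓
-2 2 3 -3 → min -3  < -1 ✓
2 3 -3 -7 → min -7  < -1 ✓
3 -3 -7 12 → min -7  < -1 ✓
-3 -7 12 13 → min -7  < -1 ✓
13 windows satisfy the condition.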